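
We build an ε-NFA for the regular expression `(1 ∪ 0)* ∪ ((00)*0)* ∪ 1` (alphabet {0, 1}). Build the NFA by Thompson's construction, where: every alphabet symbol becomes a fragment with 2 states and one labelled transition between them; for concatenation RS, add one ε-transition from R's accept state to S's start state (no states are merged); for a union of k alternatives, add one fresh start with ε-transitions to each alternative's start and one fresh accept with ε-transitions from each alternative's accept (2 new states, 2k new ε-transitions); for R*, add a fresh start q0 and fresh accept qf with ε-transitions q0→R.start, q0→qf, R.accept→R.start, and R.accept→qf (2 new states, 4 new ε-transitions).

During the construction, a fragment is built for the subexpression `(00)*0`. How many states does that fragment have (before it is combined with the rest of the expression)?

8

Fragment for `(00)*0`:
Each of the 3 symbol leaves contributes a 2-state fragment.
  00 → 4 states
  (00)* → 6 states
  (00)*0 → 8 states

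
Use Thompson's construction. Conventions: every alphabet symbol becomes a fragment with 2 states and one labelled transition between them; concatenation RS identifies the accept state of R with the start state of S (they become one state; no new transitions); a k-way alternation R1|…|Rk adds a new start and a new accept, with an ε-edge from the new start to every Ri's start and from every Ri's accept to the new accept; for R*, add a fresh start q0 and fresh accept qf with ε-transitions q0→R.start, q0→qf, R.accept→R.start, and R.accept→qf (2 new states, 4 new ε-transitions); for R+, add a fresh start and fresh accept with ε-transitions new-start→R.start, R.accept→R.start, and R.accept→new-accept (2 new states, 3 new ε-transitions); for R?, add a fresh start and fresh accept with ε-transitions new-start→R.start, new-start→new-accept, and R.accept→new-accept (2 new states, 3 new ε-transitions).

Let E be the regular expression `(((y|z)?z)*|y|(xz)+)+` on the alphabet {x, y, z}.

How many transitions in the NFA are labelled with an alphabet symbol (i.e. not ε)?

Building bottom-up:
Each of the 6 symbol leaves contributes exactly 1 symbol transition.
  y|z = 2 symbol transitions
  (y|z)? = 2 symbol transitions
  (y|z)?z = 3 symbol transitions
  ((y|z)?z)* = 3 symbol transitions
  xz = 2 symbol transitions
  (xz)+ = 2 symbol transitions
  ((y|z)?z)*|y|(xz)+ = 6 symbol transitions
  (((y|z)?z)*|y|(xz)+)+ = 6 symbol transitions

6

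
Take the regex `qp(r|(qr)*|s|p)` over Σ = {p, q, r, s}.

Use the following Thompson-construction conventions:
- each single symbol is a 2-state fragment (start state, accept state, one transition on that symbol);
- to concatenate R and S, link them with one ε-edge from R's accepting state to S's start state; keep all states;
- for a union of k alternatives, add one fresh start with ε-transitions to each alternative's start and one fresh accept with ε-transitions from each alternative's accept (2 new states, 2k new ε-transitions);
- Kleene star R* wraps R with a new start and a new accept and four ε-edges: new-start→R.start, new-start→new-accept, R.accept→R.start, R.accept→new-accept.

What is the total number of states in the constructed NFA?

By structural recursion:
Each of the 7 symbol leaves contributes a 2-state fragment.
  qr — 4 states
  (qr)* — 6 states
  r|(qr)*|s|p — 14 states
  qp(r|(qr)*|s|p) — 18 states

18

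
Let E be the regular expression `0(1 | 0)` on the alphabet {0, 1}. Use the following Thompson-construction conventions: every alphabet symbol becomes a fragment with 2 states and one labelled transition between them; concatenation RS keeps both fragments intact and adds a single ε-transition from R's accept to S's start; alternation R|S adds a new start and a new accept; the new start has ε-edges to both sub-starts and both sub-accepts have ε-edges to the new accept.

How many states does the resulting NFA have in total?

Per subexpression:
Each of the 3 symbol leaves contributes a 2-state fragment.
  1 | 0 = 6 states
  0(1 | 0) = 8 states

8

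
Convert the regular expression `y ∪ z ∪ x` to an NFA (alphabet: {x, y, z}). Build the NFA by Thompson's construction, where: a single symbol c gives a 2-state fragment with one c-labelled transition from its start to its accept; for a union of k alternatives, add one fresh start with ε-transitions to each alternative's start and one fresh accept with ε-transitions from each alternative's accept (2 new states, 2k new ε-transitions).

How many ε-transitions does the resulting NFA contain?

6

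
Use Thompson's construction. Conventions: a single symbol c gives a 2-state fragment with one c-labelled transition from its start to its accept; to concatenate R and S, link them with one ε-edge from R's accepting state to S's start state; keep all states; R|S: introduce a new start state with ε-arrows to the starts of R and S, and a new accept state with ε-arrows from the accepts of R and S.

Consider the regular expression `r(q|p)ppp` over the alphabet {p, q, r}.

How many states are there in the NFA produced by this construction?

14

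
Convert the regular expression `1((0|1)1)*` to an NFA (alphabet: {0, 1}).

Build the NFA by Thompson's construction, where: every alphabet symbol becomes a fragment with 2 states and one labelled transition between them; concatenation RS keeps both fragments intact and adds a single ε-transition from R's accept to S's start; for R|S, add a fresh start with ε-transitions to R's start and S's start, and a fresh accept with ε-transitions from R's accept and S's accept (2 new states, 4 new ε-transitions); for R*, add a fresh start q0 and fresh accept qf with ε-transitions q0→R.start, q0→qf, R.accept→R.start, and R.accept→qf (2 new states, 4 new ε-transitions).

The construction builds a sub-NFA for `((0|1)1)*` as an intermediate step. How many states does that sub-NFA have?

10

Fragment for `((0|1)1)*`:
Each of the 3 symbol leaves contributes a 2-state fragment.
  0|1 — 6 states
  (0|1)1 — 8 states
  ((0|1)1)* — 10 states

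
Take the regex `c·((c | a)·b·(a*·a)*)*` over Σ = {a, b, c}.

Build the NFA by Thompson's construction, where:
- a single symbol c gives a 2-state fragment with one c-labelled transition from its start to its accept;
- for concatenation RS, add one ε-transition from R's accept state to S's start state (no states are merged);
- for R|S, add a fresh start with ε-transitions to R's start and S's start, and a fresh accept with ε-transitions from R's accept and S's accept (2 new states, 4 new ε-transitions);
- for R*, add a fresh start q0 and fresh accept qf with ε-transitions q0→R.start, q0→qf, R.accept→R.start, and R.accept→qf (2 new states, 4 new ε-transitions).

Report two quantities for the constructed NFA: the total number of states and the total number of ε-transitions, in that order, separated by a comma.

20, 20

Building bottom-up:
Each of the 6 symbol leaves contributes 2 states and 0 ε-transitions.
  c | a → 6 states, 4 ε-transitions
  a* → 4 states, 4 ε-transitions
  a*·a → 6 states, 5 ε-transitions
  (a*·a)* → 8 states, 9 ε-transitions
  (c | a)·b·(a*·a)* → 16 states, 15 ε-transitions
  ((c | a)·b·(a*·a)*)* → 18 states, 19 ε-transitions
  c·((c | a)·b·(a*·a)*)* → 20 states, 20 ε-transitions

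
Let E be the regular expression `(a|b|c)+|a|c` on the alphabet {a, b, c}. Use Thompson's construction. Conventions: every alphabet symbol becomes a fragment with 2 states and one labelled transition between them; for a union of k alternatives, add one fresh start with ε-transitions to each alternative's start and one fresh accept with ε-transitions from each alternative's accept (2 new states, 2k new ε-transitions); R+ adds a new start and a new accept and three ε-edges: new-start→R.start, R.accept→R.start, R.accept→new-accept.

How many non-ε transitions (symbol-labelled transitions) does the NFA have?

Building bottom-up:
Each of the 5 symbol leaves contributes exactly 1 symbol transition.
  a|b|c → 3 symbol transitions
  (a|b|c)+ → 3 symbol transitions
  (a|b|c)+|a|c → 5 symbol transitions

5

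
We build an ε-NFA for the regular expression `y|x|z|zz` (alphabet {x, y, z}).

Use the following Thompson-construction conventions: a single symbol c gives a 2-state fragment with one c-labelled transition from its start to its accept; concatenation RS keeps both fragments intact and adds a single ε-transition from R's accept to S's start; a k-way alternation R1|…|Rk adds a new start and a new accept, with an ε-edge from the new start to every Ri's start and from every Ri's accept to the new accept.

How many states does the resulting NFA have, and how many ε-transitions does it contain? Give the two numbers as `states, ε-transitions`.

12, 9

Bottom-up over the parse tree:
Each of the 5 symbol leaves contributes 2 states and 0 ε-transitions.
  zz : 4 states, 1 ε-transition
  y|x|z|zz : 12 states, 9 ε-transitions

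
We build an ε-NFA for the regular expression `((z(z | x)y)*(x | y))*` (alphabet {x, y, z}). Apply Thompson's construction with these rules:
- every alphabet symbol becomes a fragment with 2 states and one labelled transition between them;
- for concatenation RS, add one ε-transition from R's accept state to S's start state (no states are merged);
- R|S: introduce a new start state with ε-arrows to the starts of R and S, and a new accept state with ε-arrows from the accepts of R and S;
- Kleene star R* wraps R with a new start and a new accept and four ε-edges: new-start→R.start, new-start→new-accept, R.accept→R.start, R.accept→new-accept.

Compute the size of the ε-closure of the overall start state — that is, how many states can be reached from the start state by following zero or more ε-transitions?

8

Let C(F) = |ε-closure(F.start)| within fragment F, and note whether F accepts ε. Symbol fragments have C = 1 and do not accept ε. Then:
  z | x : C = 1 + 1 + 1 = 3 (the new accept is not ε-reachable since no branch accepts ε)
  z(z | x)y : same as the first factor's closure: C = 1
  (z(z | x)y)* : C = 1 (new start) + 1 (body) + 1 (new accept) = 3
  x | y : C = 1 + 1 + 1 = 3 (the new accept is not ε-reachable since no branch accepts ε)
  (z(z | x)y)*(x | y) : the left operand accepts ε, so the closure extends into the next operand (via the concat ε-link); C = 3 + 3 = 6
  ((z(z | x)y)*(x | y))* : new start has ε-edges to the inner start and to the new accept, so C = 2 + 6 = 8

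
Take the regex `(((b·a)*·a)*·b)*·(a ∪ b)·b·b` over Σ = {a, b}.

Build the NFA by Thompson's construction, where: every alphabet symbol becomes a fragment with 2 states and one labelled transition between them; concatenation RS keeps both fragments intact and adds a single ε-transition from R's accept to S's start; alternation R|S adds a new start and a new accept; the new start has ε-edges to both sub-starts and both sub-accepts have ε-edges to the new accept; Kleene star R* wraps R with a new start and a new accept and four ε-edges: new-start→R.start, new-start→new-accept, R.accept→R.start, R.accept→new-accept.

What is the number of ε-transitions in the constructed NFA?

22

Per subexpression:
Each of the 8 symbol leaves contributes 0 ε-transitions.
  b·a → 1 ε-transition
  (b·a)* → 5 ε-transitions
  (b·a)*·a → 6 ε-transitions
  ((b·a)*·a)* → 10 ε-transitions
  ((b·a)*·a)*·b → 11 ε-transitions
  (((b·a)*·a)*·b)* → 15 ε-transitions
  a ∪ b → 4 ε-transitions
  (((b·a)*·a)*·b)*·(a ∪ b)·b·b → 22 ε-transitions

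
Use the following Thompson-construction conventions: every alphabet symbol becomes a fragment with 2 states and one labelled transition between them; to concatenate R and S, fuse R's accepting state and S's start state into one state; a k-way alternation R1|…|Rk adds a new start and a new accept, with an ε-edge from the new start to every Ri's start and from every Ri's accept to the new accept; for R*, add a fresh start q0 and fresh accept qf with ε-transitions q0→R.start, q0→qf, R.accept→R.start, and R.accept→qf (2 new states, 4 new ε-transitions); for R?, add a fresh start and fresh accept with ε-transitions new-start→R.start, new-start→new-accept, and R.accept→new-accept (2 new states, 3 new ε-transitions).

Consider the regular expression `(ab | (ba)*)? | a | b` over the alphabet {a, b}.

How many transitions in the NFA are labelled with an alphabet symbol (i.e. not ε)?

6

Per subexpression:
Each of the 6 symbol leaves contributes exactly 1 symbol transition.
  ab = 2 symbol transitions
  ba = 2 symbol transitions
  (ba)* = 2 symbol transitions
  ab | (ba)* = 4 symbol transitions
  (ab | (ba)*)? = 4 symbol transitions
  (ab | (ba)*)? | a | b = 6 symbol transitions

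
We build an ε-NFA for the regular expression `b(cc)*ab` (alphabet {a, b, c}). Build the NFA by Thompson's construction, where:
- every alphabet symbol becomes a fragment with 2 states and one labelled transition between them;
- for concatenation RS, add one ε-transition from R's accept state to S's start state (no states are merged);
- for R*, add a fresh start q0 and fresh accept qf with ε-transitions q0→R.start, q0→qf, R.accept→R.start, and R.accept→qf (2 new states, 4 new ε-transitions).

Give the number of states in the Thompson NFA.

12

Bottom-up over the parse tree:
Each of the 5 symbol leaves contributes a 2-state fragment.
  cc = 4 states
  (cc)* = 6 states
  b(cc)*ab = 12 states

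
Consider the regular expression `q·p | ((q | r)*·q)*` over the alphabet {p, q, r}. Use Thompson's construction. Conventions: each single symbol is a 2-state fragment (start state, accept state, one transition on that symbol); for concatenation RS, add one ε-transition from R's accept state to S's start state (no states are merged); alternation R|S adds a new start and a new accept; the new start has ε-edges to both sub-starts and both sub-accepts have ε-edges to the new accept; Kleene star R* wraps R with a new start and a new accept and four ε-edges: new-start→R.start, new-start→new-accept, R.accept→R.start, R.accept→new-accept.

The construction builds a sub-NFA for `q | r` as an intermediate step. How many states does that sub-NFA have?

Fragment for `q | r`:
Each of the 2 symbol leaves contributes a 2-state fragment.
  q | r → 6 states

6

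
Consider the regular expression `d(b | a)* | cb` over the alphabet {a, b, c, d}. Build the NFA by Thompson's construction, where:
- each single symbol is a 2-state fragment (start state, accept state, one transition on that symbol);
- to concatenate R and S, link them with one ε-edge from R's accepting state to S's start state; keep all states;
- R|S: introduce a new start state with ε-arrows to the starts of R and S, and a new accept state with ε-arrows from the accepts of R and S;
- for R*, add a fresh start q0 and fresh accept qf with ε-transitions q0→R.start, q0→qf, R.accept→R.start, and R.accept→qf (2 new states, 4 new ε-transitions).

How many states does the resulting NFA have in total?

Building bottom-up:
Each of the 5 symbol leaves contributes a 2-state fragment.
  b | a = 6 states
  (b | a)* = 8 states
  d(b | a)* = 10 states
  cb = 4 states
  d(b | a)* | cb = 16 states

16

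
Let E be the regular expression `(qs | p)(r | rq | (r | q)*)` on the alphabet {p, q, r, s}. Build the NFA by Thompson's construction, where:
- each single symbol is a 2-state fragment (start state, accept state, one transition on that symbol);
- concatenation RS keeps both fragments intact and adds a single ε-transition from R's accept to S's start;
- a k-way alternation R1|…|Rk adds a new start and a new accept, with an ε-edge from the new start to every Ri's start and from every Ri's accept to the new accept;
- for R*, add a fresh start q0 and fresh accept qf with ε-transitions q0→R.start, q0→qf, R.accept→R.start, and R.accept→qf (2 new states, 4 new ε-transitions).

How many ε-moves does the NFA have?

21

Recursing over subexpressions:
Each of the 8 symbol leaves contributes 0 ε-transitions.
  qs — 1 ε-transition
  qs | p — 5 ε-transitions
  rq — 1 ε-transition
  r | q — 4 ε-transitions
  (r | q)* — 8 ε-transitions
  r | rq | (r | q)* — 15 ε-transitions
  (qs | p)(r | rq | (r | q)*) — 21 ε-transitions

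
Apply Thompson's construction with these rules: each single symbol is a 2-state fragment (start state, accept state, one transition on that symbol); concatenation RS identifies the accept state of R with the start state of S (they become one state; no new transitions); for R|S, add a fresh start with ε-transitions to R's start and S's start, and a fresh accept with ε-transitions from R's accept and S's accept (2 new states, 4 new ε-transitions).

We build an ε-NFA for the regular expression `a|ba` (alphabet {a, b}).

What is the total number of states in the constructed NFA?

Recursing over subexpressions:
Each of the 3 symbol leaves contributes a 2-state fragment.
  ba : 3 states
  a|ba : 7 states

7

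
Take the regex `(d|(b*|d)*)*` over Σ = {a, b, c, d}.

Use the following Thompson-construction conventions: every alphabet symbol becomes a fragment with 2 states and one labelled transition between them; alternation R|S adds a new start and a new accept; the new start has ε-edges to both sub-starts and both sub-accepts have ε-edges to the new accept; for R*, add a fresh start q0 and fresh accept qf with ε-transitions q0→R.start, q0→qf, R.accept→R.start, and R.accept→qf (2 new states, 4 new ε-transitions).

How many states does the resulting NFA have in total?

16

By structural recursion:
Each of the 3 symbol leaves contributes a 2-state fragment.
  b* → 4 states
  b*|d → 8 states
  (b*|d)* → 10 states
  d|(b*|d)* → 14 states
  (d|(b*|d)*)* → 16 states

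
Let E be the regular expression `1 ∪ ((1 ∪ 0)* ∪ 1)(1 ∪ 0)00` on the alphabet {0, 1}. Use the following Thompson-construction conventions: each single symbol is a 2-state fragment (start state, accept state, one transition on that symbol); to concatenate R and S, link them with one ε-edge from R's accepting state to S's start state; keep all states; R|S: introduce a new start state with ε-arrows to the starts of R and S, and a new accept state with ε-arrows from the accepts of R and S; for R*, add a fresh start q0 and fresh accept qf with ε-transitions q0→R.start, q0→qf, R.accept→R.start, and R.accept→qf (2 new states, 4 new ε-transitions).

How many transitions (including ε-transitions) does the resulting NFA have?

31

By structural recursion:
Each of the 8 symbol leaves contributes 1 transition (1 symbol, 0 ε).
  1 ∪ 0 : 6 transitions (2 symbol, 4 ε)
  (1 ∪ 0)* : 10 transitions (2 symbol, 8 ε)
  (1 ∪ 0)* ∪ 1 : 15 transitions (3 symbol, 12 ε)
  1 ∪ 0 : 6 transitions (2 symbol, 4 ε)
  ((1 ∪ 0)* ∪ 1)(1 ∪ 0)00 : 26 transitions (7 symbol, 19 ε)
  1 ∪ ((1 ∪ 0)* ∪ 1)(1 ∪ 0)00 : 31 transitions (8 symbol, 23 ε)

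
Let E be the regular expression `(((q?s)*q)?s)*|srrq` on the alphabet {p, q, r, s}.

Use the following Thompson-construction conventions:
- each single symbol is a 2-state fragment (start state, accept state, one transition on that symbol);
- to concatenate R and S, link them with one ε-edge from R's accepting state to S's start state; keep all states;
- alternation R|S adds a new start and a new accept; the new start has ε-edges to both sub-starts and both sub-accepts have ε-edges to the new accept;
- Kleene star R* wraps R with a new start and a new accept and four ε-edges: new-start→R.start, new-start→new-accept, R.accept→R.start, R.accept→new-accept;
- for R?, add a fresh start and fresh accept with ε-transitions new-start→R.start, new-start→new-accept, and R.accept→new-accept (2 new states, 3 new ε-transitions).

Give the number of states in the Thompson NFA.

Per subexpression:
Each of the 8 symbol leaves contributes a 2-state fragment.
  q? → 4 states
  q?s → 6 states
  (q?s)* → 8 states
  (q?s)*q → 10 states
  ((q?s)*q)? → 12 states
  ((q?s)*q)?s → 14 states
  (((q?s)*q)?s)* → 16 states
  srrq → 8 states
  (((q?s)*q)?s)*|srrq → 26 states

26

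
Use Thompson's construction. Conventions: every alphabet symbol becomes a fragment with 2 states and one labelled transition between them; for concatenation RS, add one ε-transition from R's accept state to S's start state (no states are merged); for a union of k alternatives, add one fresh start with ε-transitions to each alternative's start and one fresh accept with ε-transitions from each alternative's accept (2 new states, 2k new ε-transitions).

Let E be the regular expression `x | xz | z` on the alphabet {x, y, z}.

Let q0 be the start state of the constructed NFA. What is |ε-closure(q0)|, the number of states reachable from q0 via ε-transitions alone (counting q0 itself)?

Compute the ε-closure size of each fragment's start state recursively; a symbol fragment's start has no outgoing ε-edge, so its closure is just itself (size 1).
  xz → same as the first factor's closure: C = 1
  x | xz | z → new start ε-reaches every alternative's start; none of them accept ε, so the new accept is not reached: C = 1 + 1 + 1 + 1 = 4

4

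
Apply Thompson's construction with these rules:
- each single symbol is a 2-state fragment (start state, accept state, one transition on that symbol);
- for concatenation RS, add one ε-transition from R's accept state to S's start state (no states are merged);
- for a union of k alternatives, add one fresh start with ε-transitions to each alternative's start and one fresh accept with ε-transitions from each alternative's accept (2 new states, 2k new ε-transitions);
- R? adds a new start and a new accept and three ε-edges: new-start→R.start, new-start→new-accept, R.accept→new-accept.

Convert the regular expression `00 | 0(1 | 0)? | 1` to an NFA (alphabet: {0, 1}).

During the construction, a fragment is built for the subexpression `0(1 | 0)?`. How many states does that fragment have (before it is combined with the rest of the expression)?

10

Fragment for `0(1 | 0)?`:
Each of the 3 symbol leaves contributes a 2-state fragment.
  1 | 0 = 6 states
  (1 | 0)? = 8 states
  0(1 | 0)? = 10 states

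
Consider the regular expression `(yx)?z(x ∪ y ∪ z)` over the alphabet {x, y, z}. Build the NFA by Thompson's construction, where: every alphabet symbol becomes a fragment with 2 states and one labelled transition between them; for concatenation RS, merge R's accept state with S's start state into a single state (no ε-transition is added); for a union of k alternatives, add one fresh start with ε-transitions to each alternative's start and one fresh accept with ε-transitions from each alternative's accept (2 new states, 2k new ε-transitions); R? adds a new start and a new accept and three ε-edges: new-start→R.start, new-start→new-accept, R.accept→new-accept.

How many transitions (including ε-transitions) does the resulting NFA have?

15

Building bottom-up:
Each of the 6 symbol leaves contributes 1 transition (1 symbol, 0 ε).
  yx → 2 transitions (2 symbol, 0 ε)
  (yx)? → 5 transitions (2 symbol, 3 ε)
  x ∪ y ∪ z → 9 transitions (3 symbol, 6 ε)
  (yx)?z(x ∪ y ∪ z) → 15 transitions (6 symbol, 9 ε)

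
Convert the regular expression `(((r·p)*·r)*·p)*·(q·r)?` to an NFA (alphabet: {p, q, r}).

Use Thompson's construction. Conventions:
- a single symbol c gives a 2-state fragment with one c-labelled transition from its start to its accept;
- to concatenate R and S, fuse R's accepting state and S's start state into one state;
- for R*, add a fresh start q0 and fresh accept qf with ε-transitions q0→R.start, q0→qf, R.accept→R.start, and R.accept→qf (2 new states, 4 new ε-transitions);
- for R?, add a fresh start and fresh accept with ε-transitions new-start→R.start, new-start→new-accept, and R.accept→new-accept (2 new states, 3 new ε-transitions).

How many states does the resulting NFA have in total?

Building bottom-up:
Each of the 6 symbol leaves contributes a 2-state fragment.
  r·p — 3 states
  (r·p)* — 5 states
  (r·p)*·r — 6 states
  ((r·p)*·r)* — 8 states
  ((r·p)*·r)*·p — 9 states
  (((r·p)*·r)*·p)* — 11 states
  q·r — 3 states
  (q·r)? — 5 states
  (((r·p)*·r)*·p)*·(q·r)? — 15 states

15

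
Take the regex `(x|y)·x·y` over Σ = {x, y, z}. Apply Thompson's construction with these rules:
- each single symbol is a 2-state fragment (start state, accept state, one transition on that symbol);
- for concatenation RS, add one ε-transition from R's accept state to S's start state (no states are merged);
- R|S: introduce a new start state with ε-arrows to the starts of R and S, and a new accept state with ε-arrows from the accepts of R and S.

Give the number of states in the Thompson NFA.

By structural recursion:
Each of the 4 symbol leaves contributes a 2-state fragment.
  x|y → 6 states
  (x|y)·x·y → 10 states

10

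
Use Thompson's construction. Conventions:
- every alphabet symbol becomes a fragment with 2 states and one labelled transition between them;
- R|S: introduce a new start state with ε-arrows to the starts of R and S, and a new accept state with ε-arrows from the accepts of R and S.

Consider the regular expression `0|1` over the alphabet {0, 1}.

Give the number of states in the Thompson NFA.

Bottom-up over the parse tree:
Each of the 2 symbol leaves contributes a 2-state fragment.
  0|1 = 6 states

6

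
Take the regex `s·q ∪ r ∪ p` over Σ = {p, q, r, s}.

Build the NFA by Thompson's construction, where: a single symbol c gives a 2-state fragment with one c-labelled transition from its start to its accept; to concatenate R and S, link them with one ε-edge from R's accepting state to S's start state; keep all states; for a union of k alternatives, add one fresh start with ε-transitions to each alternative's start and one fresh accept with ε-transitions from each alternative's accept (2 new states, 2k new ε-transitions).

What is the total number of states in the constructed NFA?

10

Recursing over subexpressions:
Each of the 4 symbol leaves contributes a 2-state fragment.
  s·q = 4 states
  s·q ∪ r ∪ p = 10 states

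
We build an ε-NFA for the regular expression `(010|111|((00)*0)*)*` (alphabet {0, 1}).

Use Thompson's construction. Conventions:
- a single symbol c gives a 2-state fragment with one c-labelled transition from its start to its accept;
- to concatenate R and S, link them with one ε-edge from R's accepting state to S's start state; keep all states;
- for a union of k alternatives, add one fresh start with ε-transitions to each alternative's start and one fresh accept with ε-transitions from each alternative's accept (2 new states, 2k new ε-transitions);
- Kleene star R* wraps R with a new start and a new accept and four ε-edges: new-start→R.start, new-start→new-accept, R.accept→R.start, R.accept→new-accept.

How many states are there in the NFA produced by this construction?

26

Per subexpression:
Each of the 9 symbol leaves contributes a 2-state fragment.
  010 → 6 states
  111 → 6 states
  00 → 4 states
  (00)* → 6 states
  (00)*0 → 8 states
  ((00)*0)* → 10 states
  010|111|((00)*0)* → 24 states
  (010|111|((00)*0)*)* → 26 states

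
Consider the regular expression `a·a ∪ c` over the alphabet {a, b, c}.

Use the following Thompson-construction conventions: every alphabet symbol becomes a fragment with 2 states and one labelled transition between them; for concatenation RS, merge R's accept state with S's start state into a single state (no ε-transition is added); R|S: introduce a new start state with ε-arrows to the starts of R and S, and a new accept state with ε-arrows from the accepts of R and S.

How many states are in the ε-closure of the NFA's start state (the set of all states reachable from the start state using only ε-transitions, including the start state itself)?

Work bottom-up. For each fragment F, track |ε-closure(F.start)| and whether F's accept lies in that closure (i.e. whether F accepts ε). A single-symbol fragment has closure size 1 and does not accept ε.
  a·a — C equals the left operand's closure size = 1 (its accept is not ε-reachable, so the closure stops there)
  a·a ∪ c — new start ε-reaches every alternative's start; none of them accept ε, so the new accept is not reached: C = 1 + 1 + 1 = 3

3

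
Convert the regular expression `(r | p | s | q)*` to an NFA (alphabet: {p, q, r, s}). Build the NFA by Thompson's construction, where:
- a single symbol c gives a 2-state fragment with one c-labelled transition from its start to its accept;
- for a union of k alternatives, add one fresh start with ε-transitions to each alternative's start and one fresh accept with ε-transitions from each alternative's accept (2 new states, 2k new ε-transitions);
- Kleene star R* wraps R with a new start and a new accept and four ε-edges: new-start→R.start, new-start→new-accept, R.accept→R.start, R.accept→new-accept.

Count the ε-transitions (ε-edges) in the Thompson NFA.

Bottom-up over the parse tree:
Each of the 4 symbol leaves contributes 0 ε-transitions.
  r | p | s | q : 8 ε-transitions
  (r | p | s | q)* : 12 ε-transitions

12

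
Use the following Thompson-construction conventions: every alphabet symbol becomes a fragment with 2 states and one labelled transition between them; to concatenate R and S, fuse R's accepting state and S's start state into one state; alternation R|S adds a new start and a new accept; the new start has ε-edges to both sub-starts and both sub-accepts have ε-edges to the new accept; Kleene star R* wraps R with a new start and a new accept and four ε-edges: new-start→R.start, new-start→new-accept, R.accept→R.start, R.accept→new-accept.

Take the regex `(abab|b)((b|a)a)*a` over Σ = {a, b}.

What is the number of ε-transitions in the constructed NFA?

Recursing over subexpressions:
Each of the 9 symbol leaves contributes 0 ε-transitions.
  abab → 0 ε-transitions
  abab|b → 4 ε-transitions
  b|a → 4 ε-transitions
  (b|a)a → 4 ε-transitions
  ((b|a)a)* → 8 ε-transitions
  (abab|b)((b|a)a)*a → 12 ε-transitions

12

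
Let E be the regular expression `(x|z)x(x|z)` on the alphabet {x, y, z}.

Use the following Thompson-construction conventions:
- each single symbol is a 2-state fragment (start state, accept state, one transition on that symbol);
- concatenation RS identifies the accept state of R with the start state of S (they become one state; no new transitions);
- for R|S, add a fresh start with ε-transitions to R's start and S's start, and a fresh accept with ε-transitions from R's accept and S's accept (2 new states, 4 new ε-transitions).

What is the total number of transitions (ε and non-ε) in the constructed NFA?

13

Per subexpression:
Each of the 5 symbol leaves contributes 1 transition (1 symbol, 0 ε).
  x|z — 6 transitions (2 symbol, 4 ε)
  x|z — 6 transitions (2 symbol, 4 ε)
  (x|z)x(x|z) — 13 transitions (5 symbol, 8 ε)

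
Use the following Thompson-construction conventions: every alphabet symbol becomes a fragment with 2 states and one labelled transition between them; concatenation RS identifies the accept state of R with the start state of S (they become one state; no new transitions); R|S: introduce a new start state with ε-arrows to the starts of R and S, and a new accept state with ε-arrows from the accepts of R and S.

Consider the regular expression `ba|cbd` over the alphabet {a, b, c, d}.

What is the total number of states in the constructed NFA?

9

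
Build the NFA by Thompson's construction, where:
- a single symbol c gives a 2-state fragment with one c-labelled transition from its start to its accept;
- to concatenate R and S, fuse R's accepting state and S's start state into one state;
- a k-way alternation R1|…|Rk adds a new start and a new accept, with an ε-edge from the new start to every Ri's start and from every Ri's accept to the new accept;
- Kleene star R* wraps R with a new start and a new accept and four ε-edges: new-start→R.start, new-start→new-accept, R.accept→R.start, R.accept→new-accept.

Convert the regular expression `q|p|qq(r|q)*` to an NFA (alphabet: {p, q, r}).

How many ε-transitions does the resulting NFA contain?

14

Building bottom-up:
Each of the 6 symbol leaves contributes 0 ε-transitions.
  r|q : 4 ε-transitions
  (r|q)* : 8 ε-transitions
  qq(r|q)* : 8 ε-transitions
  q|p|qq(r|q)* : 14 ε-transitions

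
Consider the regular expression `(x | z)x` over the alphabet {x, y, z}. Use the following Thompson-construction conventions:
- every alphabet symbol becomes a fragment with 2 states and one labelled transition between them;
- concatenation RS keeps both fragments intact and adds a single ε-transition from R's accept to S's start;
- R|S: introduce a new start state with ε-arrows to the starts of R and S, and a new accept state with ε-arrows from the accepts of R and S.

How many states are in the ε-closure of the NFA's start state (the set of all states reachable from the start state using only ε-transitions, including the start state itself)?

3

Work bottom-up. For each fragment F, track |ε-closure(F.start)| and whether F's accept lies in that closure (i.e. whether F accepts ε). A single-symbol fragment has closure size 1 and does not accept ε.
  x | z → |ε-closure| = 1 + 1 + 1 = 3 (the new accept is not ε-reachable since no branch accepts ε)
  (x | z)x → same as the first factor's closure: |ε-closure| = 3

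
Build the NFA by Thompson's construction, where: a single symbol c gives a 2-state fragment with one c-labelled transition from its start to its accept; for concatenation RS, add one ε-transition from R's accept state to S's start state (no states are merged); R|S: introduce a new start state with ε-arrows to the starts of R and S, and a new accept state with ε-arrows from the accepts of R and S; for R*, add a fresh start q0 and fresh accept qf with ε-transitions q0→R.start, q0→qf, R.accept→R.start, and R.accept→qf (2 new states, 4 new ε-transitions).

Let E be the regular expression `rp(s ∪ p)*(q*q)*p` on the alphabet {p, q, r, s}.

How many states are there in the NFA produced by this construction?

22

By structural recursion:
Each of the 7 symbol leaves contributes a 2-state fragment.
  s ∪ p → 6 states
  (s ∪ p)* → 8 states
  q* → 4 states
  q*q → 6 states
  (q*q)* → 8 states
  rp(s ∪ p)*(q*q)*p → 22 states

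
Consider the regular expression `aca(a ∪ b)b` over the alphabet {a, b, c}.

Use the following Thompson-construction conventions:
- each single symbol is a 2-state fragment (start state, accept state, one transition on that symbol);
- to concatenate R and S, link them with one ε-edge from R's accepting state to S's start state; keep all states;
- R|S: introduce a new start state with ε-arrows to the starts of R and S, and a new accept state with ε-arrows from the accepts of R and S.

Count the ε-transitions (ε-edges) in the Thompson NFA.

8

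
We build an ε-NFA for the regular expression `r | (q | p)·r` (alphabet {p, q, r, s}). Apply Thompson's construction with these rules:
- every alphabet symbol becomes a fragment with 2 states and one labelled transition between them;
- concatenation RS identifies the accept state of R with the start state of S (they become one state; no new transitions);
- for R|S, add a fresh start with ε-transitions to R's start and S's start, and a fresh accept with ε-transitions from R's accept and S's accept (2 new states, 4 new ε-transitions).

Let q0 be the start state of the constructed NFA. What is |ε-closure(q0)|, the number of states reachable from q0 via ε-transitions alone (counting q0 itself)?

Compute the ε-closure size of each fragment's start state recursively; a symbol fragment's start has no outgoing ε-edge, so its closure is just itself (size 1).
  q | p — C = 1 + 1 + 1 = 3 (the new accept is not ε-reachable since no branch accepts ε)
  (q | p)·r — C equals the left operand's closure size = 3 (its accept is not ε-reachable, so the closure stops there)
  r | (q | p)·r — new start ε-reaches every alternative's start; none of them accept ε, so the new accept is not reached: C = 1 + 1 + 3 = 5

5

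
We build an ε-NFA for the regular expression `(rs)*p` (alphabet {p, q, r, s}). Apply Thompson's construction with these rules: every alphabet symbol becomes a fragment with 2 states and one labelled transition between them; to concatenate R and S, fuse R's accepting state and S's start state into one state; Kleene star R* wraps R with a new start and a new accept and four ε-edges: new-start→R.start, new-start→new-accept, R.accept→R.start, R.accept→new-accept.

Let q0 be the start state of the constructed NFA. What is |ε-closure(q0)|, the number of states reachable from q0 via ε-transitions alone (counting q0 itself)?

3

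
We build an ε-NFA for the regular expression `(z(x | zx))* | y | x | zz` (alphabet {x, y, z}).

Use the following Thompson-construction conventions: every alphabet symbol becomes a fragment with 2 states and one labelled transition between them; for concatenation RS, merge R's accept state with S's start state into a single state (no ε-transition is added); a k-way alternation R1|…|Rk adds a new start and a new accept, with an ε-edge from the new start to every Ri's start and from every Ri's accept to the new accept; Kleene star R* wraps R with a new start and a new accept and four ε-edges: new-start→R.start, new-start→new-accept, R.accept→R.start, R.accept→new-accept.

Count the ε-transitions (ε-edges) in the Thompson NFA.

16

Per subexpression:
Each of the 8 symbol leaves contributes 0 ε-transitions.
  zx → 0 ε-transitions
  x | zx → 4 ε-transitions
  z(x | zx) → 4 ε-transitions
  (z(x | zx))* → 8 ε-transitions
  zz → 0 ε-transitions
  (z(x | zx))* | y | x | zz → 16 ε-transitions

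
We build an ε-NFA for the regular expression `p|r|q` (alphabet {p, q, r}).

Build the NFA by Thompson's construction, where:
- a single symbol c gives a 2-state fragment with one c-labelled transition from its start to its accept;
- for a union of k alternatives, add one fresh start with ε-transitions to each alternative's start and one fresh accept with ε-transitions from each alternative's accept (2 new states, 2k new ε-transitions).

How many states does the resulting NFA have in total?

8

Building bottom-up:
Each of the 3 symbol leaves contributes a 2-state fragment.
  p|r|q : 8 states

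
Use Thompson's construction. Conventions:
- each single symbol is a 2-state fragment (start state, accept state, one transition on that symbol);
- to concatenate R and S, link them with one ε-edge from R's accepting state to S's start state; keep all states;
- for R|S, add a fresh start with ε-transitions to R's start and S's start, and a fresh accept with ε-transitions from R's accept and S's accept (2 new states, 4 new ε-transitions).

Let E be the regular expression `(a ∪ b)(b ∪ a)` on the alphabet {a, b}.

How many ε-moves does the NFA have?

9

Building bottom-up:
Each of the 4 symbol leaves contributes 0 ε-transitions.
  a ∪ b : 4 ε-transitions
  b ∪ a : 4 ε-transitions
  (a ∪ b)(b ∪ a) : 9 ε-transitions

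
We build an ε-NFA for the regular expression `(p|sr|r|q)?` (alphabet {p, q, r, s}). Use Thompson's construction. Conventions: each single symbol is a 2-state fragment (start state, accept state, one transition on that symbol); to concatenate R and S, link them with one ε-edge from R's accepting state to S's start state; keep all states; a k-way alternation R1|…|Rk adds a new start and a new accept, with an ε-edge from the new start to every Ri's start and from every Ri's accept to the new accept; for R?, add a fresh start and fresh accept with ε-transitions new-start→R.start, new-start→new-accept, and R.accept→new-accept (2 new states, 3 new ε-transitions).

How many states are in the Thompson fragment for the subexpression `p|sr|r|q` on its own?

12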